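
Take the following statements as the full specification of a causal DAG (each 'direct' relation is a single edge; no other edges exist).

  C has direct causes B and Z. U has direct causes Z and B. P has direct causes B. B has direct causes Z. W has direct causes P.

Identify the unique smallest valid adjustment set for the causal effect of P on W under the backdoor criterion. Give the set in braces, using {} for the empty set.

{}

Variables eligible for adjustment (non-descendants of P, excluding P and W): {B, C, U, Z}.
Backdoor paths from P to W:
  (none)
With no backdoor paths the empty set already satisfies the criterion, and it is trivially minimal.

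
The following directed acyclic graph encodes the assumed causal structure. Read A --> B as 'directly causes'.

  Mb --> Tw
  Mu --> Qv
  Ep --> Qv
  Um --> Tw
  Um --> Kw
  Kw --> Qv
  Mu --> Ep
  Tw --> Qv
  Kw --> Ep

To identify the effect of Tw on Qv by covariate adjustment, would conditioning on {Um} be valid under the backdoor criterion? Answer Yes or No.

Yes

Backdoor paths from Tw to Qv (paths whose first edge points into Tw):
  P1: Tw <- Um -> Kw -> Ep <- Mu -> Qv
  P2: Tw <- Um -> Kw -> Ep -> Qv
  P3: Tw <- Um -> Kw -> Qv
Condition 1 (no descendant of Tw in the set): holds — descendants of Tw are {Qv}; none are in {Um}.
Condition 2 (every backdoor path blocked by {Um}):
  P1: blocked at fork node Um ∈ conditioning set.
  P2: blocked at fork node Um ∈ conditioning set.
  P3: blocked at fork node Um ∈ conditioning set.
{Um} satisfies the backdoor criterion.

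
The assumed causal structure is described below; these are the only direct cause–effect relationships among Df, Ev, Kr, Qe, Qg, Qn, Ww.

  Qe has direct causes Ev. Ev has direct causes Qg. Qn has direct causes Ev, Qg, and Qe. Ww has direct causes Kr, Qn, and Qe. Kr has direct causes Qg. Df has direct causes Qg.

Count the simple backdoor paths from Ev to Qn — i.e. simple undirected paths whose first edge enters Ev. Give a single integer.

3

A backdoor path from Ev to Qn is any simple undirected path whose first edge points into Ev (i.e. leaves Ev via a parent).
Parents of Ev: {Qg}.
Enumerating:
  P1: Ev <- Qg -> Qn
  P2: Ev <- Qg -> Kr -> Ww <- Qe -> Qn
  P3: Ev <- Qg -> Kr -> Ww <- Qn
That exhausts the simple backdoor paths. Count: 3.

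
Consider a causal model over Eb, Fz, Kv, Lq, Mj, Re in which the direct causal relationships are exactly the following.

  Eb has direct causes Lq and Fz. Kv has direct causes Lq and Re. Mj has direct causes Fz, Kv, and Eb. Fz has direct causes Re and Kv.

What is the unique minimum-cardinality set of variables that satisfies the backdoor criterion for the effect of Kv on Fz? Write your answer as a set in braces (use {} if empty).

{Re}

Variables eligible for adjustment (non-descendants of Kv, excluding Kv and Fz): {Lq, Re}.
Backdoor paths from Kv to Fz:
  P1: Kv <- Lq -> Eb <- Fz
  P2: Kv <- Lq -> Eb -> Mj <- Fz
  P3: Kv <- Re -> Fz
The empty set is not sufficient: P3 (Kv <- Re -> Fz) has no collider blocking it and no conditioned non-collider, so it is open.
Try {Re}:
  P1: blocked at collider Eb (neither it nor any descendant is in the conditioning set).
  P2: blocked at collider Mj (neither it nor any descendant is in the conditioning set).
  P3: blocked at fork node Re ∈ conditioning set.
{Re} contains no descendant of Kv and blocks every backdoor path.
No other singleton works — e.g. {Lq} leaves P3 open — so {Re} is the unique smallest valid adjustment set.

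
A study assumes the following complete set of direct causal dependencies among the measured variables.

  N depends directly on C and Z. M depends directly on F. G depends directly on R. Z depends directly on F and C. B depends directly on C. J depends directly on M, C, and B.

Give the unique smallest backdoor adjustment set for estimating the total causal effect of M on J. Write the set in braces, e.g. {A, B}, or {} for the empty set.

Variables eligible for adjustment (non-descendants of M, excluding M and J): {B, C, F, G, N, R, Z}.
Backdoor paths from M to J:
  P1: M <- F -> Z <- C -> B -> J
  P2: M <- F -> Z <- C -> J
  P3: M <- F -> Z -> N <- C -> B -> J
  P4: M <- F -> Z -> N <- C -> J
Each backdoor path contains an unconditioned collider, so every path is already blocked with the empty conditioning set:
  P1: blocked at collider Z (neither it nor any descendant is in the conditioning set).
  P2: blocked at collider Z (neither it nor any descendant is in the conditioning set).
  P3: blocked at collider N (neither it nor any descendant is in the conditioning set).
  P4: blocked at collider N (neither it nor any descendant is in the conditioning set).
The empty set is therefore the unique smallest valid set.

{}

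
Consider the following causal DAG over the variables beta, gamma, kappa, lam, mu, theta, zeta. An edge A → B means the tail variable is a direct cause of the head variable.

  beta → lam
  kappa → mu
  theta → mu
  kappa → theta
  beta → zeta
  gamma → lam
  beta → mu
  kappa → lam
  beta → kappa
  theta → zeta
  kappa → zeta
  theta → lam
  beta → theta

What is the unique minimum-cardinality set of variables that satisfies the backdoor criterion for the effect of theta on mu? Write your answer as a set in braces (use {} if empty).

Variables eligible for adjustment (non-descendants of theta, excluding theta and mu): {beta, gamma, kappa}.
Backdoor paths from theta to mu:
  P1: theta <- beta -> kappa -> mu
  P2: theta <- beta -> lam <- kappa -> mu
  P3: theta <- beta -> zeta <- kappa -> mu
  P4: theta <- beta -> mu
  P5: theta <- kappa <- beta -> mu
  P6: theta <- kappa -> lam <- beta -> mu
  P7: theta <- kappa -> zeta <- beta -> mu
  P8: theta <- kappa -> mu
The empty set is not sufficient: P1 (theta <- beta -> kappa -> mu) has no collider blocking it and no conditioned non-collider, so it is open.
Try {beta, kappa}:
  P1: blocked at fork node beta ∈ conditioning set.
  P2: blocked at fork node beta ∈ conditioning set.
  P3: blocked at fork node beta ∈ conditioning set.
  P4: blocked at fork node beta ∈ conditioning set.
  P5: blocked at chain node kappa ∈ conditioning set.
  P6: blocked at fork node kappa ∈ conditioning set.
  P7: blocked at fork node kappa ∈ conditioning set.
  P8: blocked at fork node kappa ∈ conditioning set.
{beta, kappa} contains no descendant of theta and blocks every backdoor path.
Every element of {beta, kappa} is needed (dropping beta leaves P4 open; dropping kappa leaves P8 open), so no proper subset is valid.
Among all size-2 subsets of the eligible variables, only {beta, kappa} blocks every backdoor path, so it is the unique smallest valid adjustment set.

{beta, kappa}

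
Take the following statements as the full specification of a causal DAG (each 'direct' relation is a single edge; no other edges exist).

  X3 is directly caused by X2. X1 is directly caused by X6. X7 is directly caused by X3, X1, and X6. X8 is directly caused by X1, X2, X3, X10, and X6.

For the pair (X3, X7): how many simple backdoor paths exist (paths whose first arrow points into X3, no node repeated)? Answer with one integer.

A backdoor path from X3 to X7 is any simple undirected path whose first edge points into X3 (i.e. leaves X3 via a parent).
Parents of X3: {X2}.
Enumerating:
  P1: X3 <- X2 -> X8 <- X6 -> X1 -> X7
  P2: X3 <- X2 -> X8 <- X6 -> X7
  P3: X3 <- X2 -> X8 <- X1 <- X6 -> X7
  P4: X3 <- X2 -> X8 <- X1 -> X7
That exhausts the simple backdoor paths. Count: 4.

4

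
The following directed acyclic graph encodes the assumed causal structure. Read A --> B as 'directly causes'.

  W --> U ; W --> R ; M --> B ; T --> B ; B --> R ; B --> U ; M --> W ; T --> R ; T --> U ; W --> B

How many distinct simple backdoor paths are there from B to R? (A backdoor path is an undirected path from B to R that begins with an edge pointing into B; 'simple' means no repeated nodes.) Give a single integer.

A backdoor path from B to R is any simple undirected path whose first edge points into B (i.e. leaves B via a parent).
Parents of B: {M, T, W}.
Enumerating:
  P1: B <- M -> W -> U <- T -> R
  P2: B <- M -> W -> R
  P3: B <- W -> U <- T -> R
  P4: B <- W -> R
  P5: B <- T -> U <- W -> R
  P6: B <- T -> R
That exhausts the simple backdoor paths. Count: 6.

6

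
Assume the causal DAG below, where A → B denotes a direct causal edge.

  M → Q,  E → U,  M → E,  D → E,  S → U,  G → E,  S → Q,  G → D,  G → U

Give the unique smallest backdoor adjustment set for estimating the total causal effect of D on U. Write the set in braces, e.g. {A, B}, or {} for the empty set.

Variables eligible for adjustment (non-descendants of D, excluding D and U): {G, M, Q, S}.
Backdoor paths from D to U:
  P1: D <- G -> E <- M -> Q <- S -> U
  P2: D <- G -> E -> U
  P3: D <- G -> U
The empty set is not sufficient: P2 (D <- G -> E -> U) has no collider blocking it and no conditioned non-collider, so it is open.
Try {G}:
  P1: blocked at fork node G ∈ conditioning set.
  P2: blocked at fork node G ∈ conditioning set.
  P3: blocked at fork node G ∈ conditioning set.
{G} contains no descendant of D and blocks every backdoor path.
No other singleton works — e.g. {S} leaves P2 open — so {G} is the unique smallest valid adjustment set.

{G}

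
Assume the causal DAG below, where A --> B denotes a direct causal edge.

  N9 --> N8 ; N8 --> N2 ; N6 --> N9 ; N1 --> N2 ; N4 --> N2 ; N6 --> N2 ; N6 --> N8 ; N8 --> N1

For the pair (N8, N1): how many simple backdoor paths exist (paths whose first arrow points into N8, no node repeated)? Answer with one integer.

2

A backdoor path from N8 to N1 is any simple undirected path whose first edge points into N8 (i.e. leaves N8 via a parent).
Parents of N8: {N6, N9}.
Enumerating:
  P1: N8 <- N6 -> N2 <- N1
  P2: N8 <- N9 <- N6 -> N2 <- N1
That exhausts the simple backdoor paths. Count: 2.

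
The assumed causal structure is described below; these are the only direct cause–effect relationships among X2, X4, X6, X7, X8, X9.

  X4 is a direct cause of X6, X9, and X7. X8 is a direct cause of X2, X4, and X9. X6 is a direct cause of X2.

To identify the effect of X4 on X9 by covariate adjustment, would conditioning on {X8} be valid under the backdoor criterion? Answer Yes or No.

Backdoor paths from X4 to X9 (paths whose first edge points into X4):
  P1: X4 <- X8 -> X9
Condition 1 (no descendant of X4 in the set): holds — descendants of X4 are {X2, X6, X7, X9}; none are in {X8}.
Condition 2 (every backdoor path blocked by {X8}):
  P1: blocked at fork node X8 ∈ conditioning set.
{X8} satisfies the backdoor criterion.

Yes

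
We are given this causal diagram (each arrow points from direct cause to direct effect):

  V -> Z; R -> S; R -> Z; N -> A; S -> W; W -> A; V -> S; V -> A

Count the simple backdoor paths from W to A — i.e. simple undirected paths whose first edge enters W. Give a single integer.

A backdoor path from W to A is any simple undirected path whose first edge points into W (i.e. leaves W via a parent).
Parents of W: {S}.
Enumerating:
  P1: W <- S <- V -> A
  P2: W <- S <- R -> Z <- V -> A
That exhausts the simple backdoor paths. Count: 2.

2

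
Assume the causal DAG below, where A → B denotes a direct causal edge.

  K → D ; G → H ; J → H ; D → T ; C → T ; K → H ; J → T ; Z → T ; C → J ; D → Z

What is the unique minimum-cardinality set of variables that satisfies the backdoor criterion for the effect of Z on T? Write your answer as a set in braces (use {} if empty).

{D}

Variables eligible for adjustment (non-descendants of Z, excluding Z and T): {C, D, G, H, J, K}.
Backdoor paths from Z to T:
  P1: Z <- D <- K -> H <- J <- C -> T
  P2: Z <- D <- K -> H <- J -> T
  P3: Z <- D -> T
The empty set is not sufficient: P3 (Z <- D -> T) has no collider blocking it and no conditioned non-collider, so it is open.
Try {D}:
  P1: blocked at chain node D ∈ conditioning set.
  P2: blocked at chain node D ∈ conditioning set.
  P3: blocked at fork node D ∈ conditioning set.
{D} contains no descendant of Z and blocks every backdoor path.
No other singleton works — e.g. {K} leaves P3 open — so {D} is the unique smallest valid adjustment set.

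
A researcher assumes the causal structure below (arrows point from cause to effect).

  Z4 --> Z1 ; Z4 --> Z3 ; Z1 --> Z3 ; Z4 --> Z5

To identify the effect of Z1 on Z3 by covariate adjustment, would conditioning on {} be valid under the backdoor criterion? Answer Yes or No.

No

Backdoor paths from Z1 to Z3 (paths whose first edge points into Z1):
  P1: Z1 <- Z4 -> Z3
Condition 1 (no descendant of Z1 in the set): holds — descendants of Z1 are {Z3}; none are in {}.
Condition 2 (every backdoor path blocked by {}):
  P1: open — no interior node is in the conditioning set.
{} does not satisfy the backdoor criterion.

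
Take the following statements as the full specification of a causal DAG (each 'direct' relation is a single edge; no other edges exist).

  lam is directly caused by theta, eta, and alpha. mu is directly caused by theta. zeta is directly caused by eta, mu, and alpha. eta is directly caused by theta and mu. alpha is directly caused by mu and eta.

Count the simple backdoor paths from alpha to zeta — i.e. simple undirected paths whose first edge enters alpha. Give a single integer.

A backdoor path from alpha to zeta is any simple undirected path whose first edge points into alpha (i.e. leaves alpha via a parent).
Parents of alpha: {eta, mu}.
Enumerating:
  P1: alpha <- mu <- theta -> eta -> zeta
  P2: alpha <- mu <- theta -> lam <- eta -> zeta
  P3: alpha <- mu -> eta -> zeta
  P4: alpha <- mu -> zeta
  P5: alpha <- eta <- theta -> mu -> zeta
  P6: alpha <- eta <- mu -> zeta
  P7: alpha <- eta -> zeta
  P8: alpha <- eta -> lam <- theta -> mu -> zeta
That exhausts the simple backdoor paths. Count: 8.

8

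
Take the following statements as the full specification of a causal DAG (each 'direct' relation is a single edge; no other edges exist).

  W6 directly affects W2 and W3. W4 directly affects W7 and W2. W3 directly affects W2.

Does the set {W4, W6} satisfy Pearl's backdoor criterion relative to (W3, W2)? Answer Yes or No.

Yes

Backdoor paths from W3 to W2 (paths whose first edge points into W3):
  P1: W3 <- W6 -> W2
Condition 1 (no descendant of W3 in the set): holds — descendants of W3 are {W2}; none are in {W4, W6}.
Condition 2 (every backdoor path blocked by {W4, W6}):
  P1: blocked at fork node W6 ∈ conditioning set.
{W4, W6} satisfies the backdoor criterion.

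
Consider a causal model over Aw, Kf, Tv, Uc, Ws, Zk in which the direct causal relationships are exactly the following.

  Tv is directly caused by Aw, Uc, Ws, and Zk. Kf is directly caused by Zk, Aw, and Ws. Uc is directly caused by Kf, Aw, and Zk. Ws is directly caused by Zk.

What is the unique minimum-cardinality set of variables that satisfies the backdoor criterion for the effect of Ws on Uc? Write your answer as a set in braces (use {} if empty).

Variables eligible for adjustment (non-descendants of Ws, excluding Ws and Uc): {Aw, Zk}.
Backdoor paths from Ws to Uc:
  P1: Ws <- Zk -> Kf <- Aw -> Uc
  P2: Ws <- Zk -> Kf <- Aw -> Tv <- Uc
  P3: Ws <- Zk -> Kf -> Uc
  P4: Ws <- Zk -> Uc
  P5: Ws <- Zk -> Tv <- Aw -> Kf -> Uc
  P6: Ws <- Zk -> Tv <- Aw -> Uc
  P7: Ws <- Zk -> Tv <- Uc
The empty set is not sufficient: P3 (Ws <- Zk -> Kf -> Uc) has no collider blocking it and no conditioned non-collider, so it is open.
Try {Zk}:
  P1: blocked at fork node Zk ∈ conditioning set.
  P2: blocked at fork node Zk ∈ conditioning set.
  P3: blocked at fork node Zk ∈ conditioning set.
  P4: blocked at fork node Zk ∈ conditioning set.
  P5: blocked at fork node Zk ∈ conditioning set.
  P6: blocked at fork node Zk ∈ conditioning set.
  P7: blocked at fork node Zk ∈ conditioning set.
{Zk} contains no descendant of Ws and blocks every backdoor path.
No other singleton works — e.g. {Aw} leaves P3 open — so {Zk} is the unique smallest valid adjustment set.

{Zk}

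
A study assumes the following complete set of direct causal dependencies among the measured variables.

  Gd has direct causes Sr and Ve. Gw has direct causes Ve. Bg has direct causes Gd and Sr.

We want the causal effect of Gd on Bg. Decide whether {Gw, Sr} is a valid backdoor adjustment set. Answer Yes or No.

Yes

Backdoor paths from Gd to Bg (paths whose first edge points into Gd):
  P1: Gd <- Sr -> Bg
Condition 1 (no descendant of Gd in the set): holds — descendants of Gd are {Bg}; none are in {Gw, Sr}.
Condition 2 (every backdoor path blocked by {Gw, Sr}):
  P1: blocked at fork node Sr ∈ conditioning set.
{Gw, Sr} satisfies the backdoor criterion.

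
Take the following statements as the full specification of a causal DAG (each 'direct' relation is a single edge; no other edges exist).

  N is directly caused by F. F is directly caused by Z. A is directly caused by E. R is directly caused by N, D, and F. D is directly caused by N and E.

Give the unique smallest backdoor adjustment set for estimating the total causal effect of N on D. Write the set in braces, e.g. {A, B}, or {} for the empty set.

Variables eligible for adjustment (non-descendants of N, excluding N and D): {A, E, F, Z}.
Backdoor paths from N to D:
  P1: N <- F -> R <- D
Each backdoor path contains an unconditioned collider, so every path is already blocked with the empty conditioning set:
  P1: blocked at collider R (neither it nor any descendant is in the conditioning set).
The empty set is therefore the unique smallest valid set.

{}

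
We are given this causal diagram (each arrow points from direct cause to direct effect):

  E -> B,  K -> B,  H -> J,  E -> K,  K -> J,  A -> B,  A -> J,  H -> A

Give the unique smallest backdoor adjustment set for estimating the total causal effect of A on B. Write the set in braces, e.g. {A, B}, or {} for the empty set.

{}

Variables eligible for adjustment (non-descendants of A, excluding A and B): {E, H, K}.
Backdoor paths from A to B:
  P1: A <- H -> J <- K <- E -> B
  P2: A <- H -> J <- K -> B
Each backdoor path contains an unconditioned collider, so every path is already blocked with the empty conditioning set:
  P1: blocked at collider J (neither it nor any descendant is in the conditioning set).
  P2: blocked at collider J (neither it nor any descendant is in the conditioning set).
The empty set is therefore the unique smallest valid set.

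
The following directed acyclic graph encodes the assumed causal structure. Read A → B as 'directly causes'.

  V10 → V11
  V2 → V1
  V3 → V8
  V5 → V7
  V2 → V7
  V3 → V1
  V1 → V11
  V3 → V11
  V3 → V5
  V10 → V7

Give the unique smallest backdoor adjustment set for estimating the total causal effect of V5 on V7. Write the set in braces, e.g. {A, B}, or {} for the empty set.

{}

Variables eligible for adjustment (non-descendants of V5, excluding V5 and V7): {V1, V10, V11, V2, V3, V8}.
Backdoor paths from V5 to V7:
  P1: V5 <- V3 -> V1 <- V2 -> V7
  P2: V5 <- V3 -> V1 -> V11 <- V10 -> V7
  P3: V5 <- V3 -> V11 <- V10 -> V7
  P4: V5 <- V3 -> V11 <- V1 <- V2 -> V7
Each backdoor path contains an unconditioned collider, so every path is already blocked with the empty conditioning set:
  P1: blocked at collider V1 (neither it nor any descendant is in the conditioning set).
  P2: blocked at collider V11 (neither it nor any descendant is in the conditioning set).
  P3: blocked at collider V11 (neither it nor any descendant is in the conditioning set).
  P4: blocked at collider V11 (neither it nor any descendant is in the conditioning set).
The empty set is therefore the unique smallest valid set.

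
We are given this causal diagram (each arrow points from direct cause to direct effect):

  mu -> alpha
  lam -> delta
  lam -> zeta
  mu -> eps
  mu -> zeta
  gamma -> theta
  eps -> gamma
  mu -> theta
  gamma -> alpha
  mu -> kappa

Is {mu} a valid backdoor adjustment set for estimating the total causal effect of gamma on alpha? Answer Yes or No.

Backdoor paths from gamma to alpha (paths whose first edge points into gamma):
  P1: gamma <- eps <- mu -> alpha
Condition 1 (no descendant of gamma in the set): holds — descendants of gamma are {alpha, theta}; none are in {mu}.
Condition 2 (every backdoor path blocked by {mu}):
  P1: blocked at fork node mu ∈ conditioning set.
{mu} satisfies the backdoor criterion.

Yes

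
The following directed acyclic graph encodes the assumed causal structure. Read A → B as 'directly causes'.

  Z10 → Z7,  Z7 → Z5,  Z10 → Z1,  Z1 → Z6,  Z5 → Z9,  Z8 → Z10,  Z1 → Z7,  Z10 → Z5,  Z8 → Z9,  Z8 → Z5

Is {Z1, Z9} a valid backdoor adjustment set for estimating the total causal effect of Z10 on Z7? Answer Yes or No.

Backdoor paths from Z10 to Z7 (paths whose first edge points into Z10):
  P1: Z10 <- Z8 -> Z5 <- Z7
  P2: Z10 <- Z8 -> Z9 <- Z5 <- Z7
Condition 1 (no descendant of Z10 in the set): FAILS — Z1 and Z9 are descendants of Z10.
Condition 2 (every backdoor path blocked by {Z1, Z9}):
  P1: open — collider(s) Z5 are conditioned on (or have a conditioned descendant) and no non-collider on the path is in the set.
  P2: open — collider(s) Z9 are conditioned on (or have a conditioned descendant) and no non-collider on the path is in the set.
{Z1, Z9} does not satisfy the backdoor criterion.

No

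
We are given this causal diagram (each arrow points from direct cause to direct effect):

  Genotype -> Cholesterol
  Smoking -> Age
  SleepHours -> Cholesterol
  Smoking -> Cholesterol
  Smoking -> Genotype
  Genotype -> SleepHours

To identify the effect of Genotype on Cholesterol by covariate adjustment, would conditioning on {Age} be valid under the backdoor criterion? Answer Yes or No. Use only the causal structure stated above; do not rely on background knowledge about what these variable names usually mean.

Backdoor paths from Genotype to Cholesterol (paths whose first edge points into Genotype):
  P1: Genotype <- Smoking -> Cholesterol
Condition 1 (no descendant of Genotype in the set): holds — descendants of Genotype are {Cholesterol, SleepHours}; none are in {Age}.
Condition 2 (every backdoor path blocked by {Age}):
  P1: open — no interior node is in the conditioning set.
{Age} does not satisfy the backdoor criterion.

No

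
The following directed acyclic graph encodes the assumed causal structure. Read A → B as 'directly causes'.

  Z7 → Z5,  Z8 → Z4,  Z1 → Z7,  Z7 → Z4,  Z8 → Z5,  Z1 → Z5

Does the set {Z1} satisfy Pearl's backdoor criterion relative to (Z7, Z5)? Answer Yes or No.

Yes

Backdoor paths from Z7 to Z5 (paths whose first edge points into Z7):
  P1: Z7 <- Z1 -> Z5
Condition 1 (no descendant of Z7 in the set): holds — descendants of Z7 are {Z4, Z5}; none are in {Z1}.
Condition 2 (every backdoor path blocked by {Z1}):
  P1: blocked at fork node Z1 ∈ conditioning set.
{Z1} satisfies the backdoor criterion.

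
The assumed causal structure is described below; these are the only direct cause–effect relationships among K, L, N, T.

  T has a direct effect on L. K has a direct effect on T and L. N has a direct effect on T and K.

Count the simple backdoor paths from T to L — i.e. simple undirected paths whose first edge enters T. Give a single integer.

2

A backdoor path from T to L is any simple undirected path whose first edge points into T (i.e. leaves T via a parent).
Parents of T: {K, N}.
Enumerating:
  P1: T <- N -> K -> L
  P2: T <- K -> L
That exhausts the simple backdoor paths. Count: 2.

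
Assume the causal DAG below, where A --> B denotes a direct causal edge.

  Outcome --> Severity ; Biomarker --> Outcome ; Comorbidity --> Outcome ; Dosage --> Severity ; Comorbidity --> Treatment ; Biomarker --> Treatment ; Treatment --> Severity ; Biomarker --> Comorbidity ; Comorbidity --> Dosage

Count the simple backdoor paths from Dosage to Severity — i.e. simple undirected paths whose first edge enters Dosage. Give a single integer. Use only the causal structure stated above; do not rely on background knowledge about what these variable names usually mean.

A backdoor path from Dosage to Severity is any simple undirected path whose first edge points into Dosage (i.e. leaves Dosage via a parent).
Parents of Dosage: {Comorbidity}.
Enumerating:
  P1: Dosage <- Comorbidity <- Biomarker -> Treatment -> Severity
  P2: Dosage <- Comorbidity <- Biomarker -> Outcome -> Severity
  P3: Dosage <- Comorbidity -> Treatment <- Biomarker -> Outcome -> Severity
  P4: Dosage <- Comorbidity -> Treatment -> Severity
  P5: Dosage <- Comorbidity -> Outcome <- Biomarker -> Treatment -> Severity
  P6: Dosage <- Comorbidity -> Outcome -> Severity
That exhausts the simple backdoor paths. Count: 6.

6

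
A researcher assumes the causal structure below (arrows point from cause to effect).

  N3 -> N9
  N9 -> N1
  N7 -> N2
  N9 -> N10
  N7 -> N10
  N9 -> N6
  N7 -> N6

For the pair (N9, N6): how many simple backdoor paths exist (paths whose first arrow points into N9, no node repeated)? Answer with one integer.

A backdoor path from N9 to N6 is any simple undirected path whose first edge points into N9 (i.e. leaves N9 via a parent).
Parents of N9: {N3}.
No simple path from any parent of N9 reaches N6 without revisiting N9, so there are no backdoor paths.

0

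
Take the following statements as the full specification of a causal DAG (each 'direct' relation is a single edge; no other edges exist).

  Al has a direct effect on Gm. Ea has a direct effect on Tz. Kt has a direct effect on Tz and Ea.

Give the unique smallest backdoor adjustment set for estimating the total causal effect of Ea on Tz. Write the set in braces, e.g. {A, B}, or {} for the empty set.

{Kt}

Variables eligible for adjustment (non-descendants of Ea, excluding Ea and Tz): {Al, Gm, Kt}.
Backdoor paths from Ea to Tz:
  P1: Ea <- Kt -> Tz
The empty set is not sufficient: P1 (Ea <- Kt -> Tz) has no collider blocking it and no conditioned non-collider, so it is open.
Try {Kt}:
  P1: blocked at fork node Kt ∈ conditioning set.
{Kt} contains no descendant of Ea and blocks every backdoor path.
No other singleton works — e.g. {Al} leaves P1 open — so {Kt} is the unique smallest valid adjustment set.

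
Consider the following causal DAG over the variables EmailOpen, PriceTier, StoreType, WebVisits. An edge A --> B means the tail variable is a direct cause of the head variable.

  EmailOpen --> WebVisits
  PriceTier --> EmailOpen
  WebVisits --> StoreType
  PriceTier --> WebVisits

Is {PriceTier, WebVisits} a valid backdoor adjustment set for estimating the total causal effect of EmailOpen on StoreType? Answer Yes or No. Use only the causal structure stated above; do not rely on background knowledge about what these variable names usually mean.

No

Backdoor paths from EmailOpen to StoreType (paths whose first edge points into EmailOpen):
  P1: EmailOpen <- PriceTier -> WebVisits -> StoreType
Condition 1 (no descendant of EmailOpen in the set): FAILS — WebVisits is a descendant of EmailOpen.
Condition 2 (every backdoor path blocked by {PriceTier, WebVisits}):
  P1: blocked at fork node PriceTier ∈ conditioning set.
{PriceTier, WebVisits} does not satisfy the backdoor criterion.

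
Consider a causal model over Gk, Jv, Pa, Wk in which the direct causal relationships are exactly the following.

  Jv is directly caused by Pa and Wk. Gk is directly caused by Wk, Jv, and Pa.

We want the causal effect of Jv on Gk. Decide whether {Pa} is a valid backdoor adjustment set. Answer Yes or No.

No

Backdoor paths from Jv to Gk (paths whose first edge points into Jv):
  P1: Jv <- Wk -> Gk
  P2: Jv <- Pa -> Gk
Condition 1 (no descendant of Jv in the set): holds — descendants of Jv are {Gk}; none are in {Pa}.
Condition 2 (every backdoor path blocked by {Pa}):
  P1: open — no interior node is in the conditioning set.
  P2: blocked at fork node Pa ∈ conditioning set.
{Pa} does not satisfy the backdoor criterion.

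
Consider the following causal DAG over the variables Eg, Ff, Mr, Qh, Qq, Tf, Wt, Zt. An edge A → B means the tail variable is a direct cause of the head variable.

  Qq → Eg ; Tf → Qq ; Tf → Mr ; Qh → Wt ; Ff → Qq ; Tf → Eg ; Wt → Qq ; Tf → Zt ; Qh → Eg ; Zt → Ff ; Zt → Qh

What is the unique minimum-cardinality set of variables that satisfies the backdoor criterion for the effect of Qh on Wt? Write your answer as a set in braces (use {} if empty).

{}

Variables eligible for adjustment (non-descendants of Qh, excluding Qh and Wt): {Ff, Mr, Tf, Zt}.
Backdoor paths from Qh to Wt:
  P1: Qh <- Zt <- Tf -> Qq <- Wt
  P2: Qh <- Zt <- Tf -> Eg <- Qq <- Wt
  P3: Qh <- Zt -> Ff -> Qq <- Wt
Each backdoor path contains an unconditioned collider, so every path is already blocked with the empty conditioning set:
  P1: blocked at collider Qq (neither it nor any descendant is in the conditioning set).
  P2: blocked at collider Eg (neither it nor any descendant is in the conditioning set).
  P3: blocked at collider Qq (neither it nor any descendant is in the conditioning set).
The empty set is therefore the unique smallest valid set.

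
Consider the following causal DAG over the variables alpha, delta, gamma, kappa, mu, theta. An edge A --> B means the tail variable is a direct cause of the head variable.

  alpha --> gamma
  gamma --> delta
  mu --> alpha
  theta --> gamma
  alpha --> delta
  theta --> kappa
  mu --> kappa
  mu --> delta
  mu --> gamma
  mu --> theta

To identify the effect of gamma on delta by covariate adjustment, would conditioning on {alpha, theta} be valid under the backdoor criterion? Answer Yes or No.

Backdoor paths from gamma to delta (paths whose first edge points into gamma):
  P1: gamma <- mu -> alpha -> delta
  P2: gamma <- mu -> delta
  P3: gamma <- alpha <- mu -> delta
  P4: gamma <- alpha -> delta
  P5: gamma <- theta <- mu -> alpha -> delta
  P6: gamma <- theta <- mu -> delta
  P7: gamma <- theta -> kappa <- mu -> alpha -> delta
  P8: gamma <- theta -> kappa <- mu -> delta
Condition 1 (no descendant of gamma in the set): holds — descendants of gamma are {delta}; none are in {alpha, theta}.
Condition 2 (every backdoor path blocked by {alpha, theta}):
  P1: blocked at chain node alpha ∈ conditioning set.
  P2: open — no interior node is in the conditioning set.
  P3: blocked at chain node alpha ∈ conditioning set.
  P4: blocked at fork node alpha ∈ conditioning set.
  P5: blocked at chain node theta ∈ conditioning set.
  P6: blocked at chain node theta ∈ conditioning set.
  P7: blocked at fork node theta ∈ conditioning set.
  P8: blocked at fork node theta ∈ conditioning set.
{alpha, theta} does not satisfy the backdoor criterion.

No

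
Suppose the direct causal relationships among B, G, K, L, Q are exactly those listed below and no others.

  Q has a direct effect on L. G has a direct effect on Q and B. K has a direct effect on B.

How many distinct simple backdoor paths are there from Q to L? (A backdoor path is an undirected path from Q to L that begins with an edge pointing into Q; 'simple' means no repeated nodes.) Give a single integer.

A backdoor path from Q to L is any simple undirected path whose first edge points into Q (i.e. leaves Q via a parent).
Parents of Q: {G}.
No simple path from any parent of Q reaches L without revisiting Q, so there are no backdoor paths.

0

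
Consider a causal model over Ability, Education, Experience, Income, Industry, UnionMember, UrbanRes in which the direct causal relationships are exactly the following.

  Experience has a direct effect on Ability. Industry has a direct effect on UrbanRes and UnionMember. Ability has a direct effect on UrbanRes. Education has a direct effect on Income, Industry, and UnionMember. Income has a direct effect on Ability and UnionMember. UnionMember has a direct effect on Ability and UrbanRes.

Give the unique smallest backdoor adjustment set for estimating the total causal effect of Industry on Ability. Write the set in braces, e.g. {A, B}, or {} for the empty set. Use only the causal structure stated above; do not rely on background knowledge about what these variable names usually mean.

Variables eligible for adjustment (non-descendants of Industry, excluding Industry and Ability): {Education, Experience, Income}.
Backdoor paths from Industry to Ability:
  P1: Industry <- Education -> Income -> UnionMember -> Ability
  P2: Industry <- Education -> Income -> UnionMember -> UrbanRes <- Ability
  P3: Industry <- Education -> Income -> Ability
  P4: Industry <- Education -> UnionMember <- Income -> Ability
  P5: Industry <- Education -> UnionMember -> Ability
  P6: Industry <- Education -> UnionMember -> UrbanRes <- Ability
The empty set is not sufficient: P1 (Industry <- Education -> Income -> UnionMember -> Ability) has no collider blocking it and no conditioned non-collider, so it is open.
Try {Education}:
  P1: blocked at fork node Education ∈ conditioning set.
  P2: blocked at fork node Education ∈ conditioning set.
  P3: blocked at fork node Education ∈ conditioning set.
  P4: blocked at fork node Education ∈ conditioning set.
  P5: blocked at fork node Education ∈ conditioning set.
  P6: blocked at fork node Education ∈ conditioning set.
{Education} contains no descendant of Industry and blocks every backdoor path.
No other singleton works — e.g. {Experience} leaves P1 open — so {Education} is the unique smallest valid adjustment set.

{Education}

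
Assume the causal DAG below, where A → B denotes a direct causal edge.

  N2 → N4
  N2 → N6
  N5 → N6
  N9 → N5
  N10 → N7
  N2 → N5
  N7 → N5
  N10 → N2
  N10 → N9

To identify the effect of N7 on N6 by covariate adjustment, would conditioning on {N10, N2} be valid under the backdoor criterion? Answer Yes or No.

Backdoor paths from N7 to N6 (paths whose first edge points into N7):
  P1: N7 <- N10 -> N9 -> N5 <- N2 -> N6
  P2: N7 <- N10 -> N9 -> N5 -> N6
  P3: N7 <- N10 -> N2 -> N5 -> N6
  P4: N7 <- N10 -> N2 -> N6
Condition 1 (no descendant of N7 in the set): holds — descendants of N7 are {N5, N6}; none are in {N10, N2}.
Condition 2 (every backdoor path blocked by {N10, N2}):
  P1: blocked at fork node N10 ∈ conditioning set.
  P2: blocked at fork node N10 ∈ conditioning set.
  P3: blocked at fork node N10 ∈ conditioning set.
  P4: blocked at fork node N10 ∈ conditioning set.
{N10, N2} satisfies the backdoor criterion.

Yes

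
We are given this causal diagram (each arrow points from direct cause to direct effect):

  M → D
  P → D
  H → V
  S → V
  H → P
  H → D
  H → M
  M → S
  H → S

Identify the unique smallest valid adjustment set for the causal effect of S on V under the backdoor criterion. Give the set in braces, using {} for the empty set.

Variables eligible for adjustment (non-descendants of S, excluding S and V): {D, H, M, P}.
Backdoor paths from S to V:
  P1: S <- H -> V
  P2: S <- M <- H -> V
  P3: S <- M -> D <- H -> V
  P4: S <- M -> D <- P <- H -> V
The empty set is not sufficient: P1 (S <- H -> V) has no collider blocking it and no conditioned non-collider, so it is open.
Try {H}:
  P1: blocked at fork node H ∈ conditioning set.
  P2: blocked at fork node H ∈ conditioning set.
  P3: blocked at collider D (neither it nor any descendant is in the conditioning set).
  P4: blocked at collider D (neither it nor any descendant is in the conditioning set).
{H} contains no descendant of S and blocks every backdoor path.
No other singleton works — e.g. {P} leaves P1 open — so {H} is the unique smallest valid adjustment set.

{H}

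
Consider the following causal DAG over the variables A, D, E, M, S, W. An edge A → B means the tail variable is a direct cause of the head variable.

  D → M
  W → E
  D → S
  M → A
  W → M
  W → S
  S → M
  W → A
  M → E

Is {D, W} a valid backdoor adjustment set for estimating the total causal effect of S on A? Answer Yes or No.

Yes

Backdoor paths from S to A (paths whose first edge points into S):
  P1: S <- D -> M <- W -> A
  P2: S <- D -> M -> A
  P3: S <- D -> M -> E <- W -> A
  P4: S <- W -> M -> A
  P5: S <- W -> A
  P6: S <- W -> E <- M -> A
Condition 1 (no descendant of S in the set): holds — descendants of S are {A, E, M}; none are in {D, W}.
Condition 2 (every backdoor path blocked by {D, W}):
  P1: blocked at fork node D ∈ conditioning set.
  P2: blocked at fork node D ∈ conditioning set.
  P3: blocked at fork node D ∈ conditioning set.
  P4: blocked at fork node W ∈ conditioning set.
  P5: blocked at fork node W ∈ conditioning set.
  P6: blocked at fork node W ∈ conditioning set.
{D, W} satisfies the backdoor criterion.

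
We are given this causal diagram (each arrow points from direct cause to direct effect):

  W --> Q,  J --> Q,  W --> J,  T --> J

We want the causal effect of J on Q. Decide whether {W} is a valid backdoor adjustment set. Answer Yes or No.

Backdoor paths from J to Q (paths whose first edge points into J):
  P1: J <- W -> Q
Condition 1 (no descendant of J in the set): holds — descendants of J are {Q}; none are in {W}.
Condition 2 (every backdoor path blocked by {W}):
  P1: blocked at fork node W ∈ conditioning set.
{W} satisfies the backdoor criterion.

Yes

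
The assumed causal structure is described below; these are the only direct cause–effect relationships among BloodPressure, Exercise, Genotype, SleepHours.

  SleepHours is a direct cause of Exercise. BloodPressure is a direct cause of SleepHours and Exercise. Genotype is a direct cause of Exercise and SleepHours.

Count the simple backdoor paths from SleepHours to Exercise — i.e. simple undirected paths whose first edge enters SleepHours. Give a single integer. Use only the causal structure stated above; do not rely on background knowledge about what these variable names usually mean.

2

A backdoor path from SleepHours to Exercise is any simple undirected path whose first edge points into SleepHours (i.e. leaves SleepHours via a parent).
Parents of SleepHours: {BloodPressure, Genotype}.
Enumerating:
  P1: SleepHours <- BloodPressure -> Exercise
  P2: SleepHours <- Genotype -> Exercise
That exhausts the simple backdoor paths. Count: 2.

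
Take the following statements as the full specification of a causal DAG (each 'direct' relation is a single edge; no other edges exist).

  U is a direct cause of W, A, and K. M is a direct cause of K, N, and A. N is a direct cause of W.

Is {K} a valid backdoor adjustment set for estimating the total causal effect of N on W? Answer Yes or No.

Backdoor paths from N to W (paths whose first edge points into N):
  P1: N <- M -> K <- U -> W
  P2: N <- M -> A <- U -> W
Condition 1 (no descendant of N in the set): holds — descendants of N are {W}; none are in {K}.
Condition 2 (every backdoor path blocked by {K}):
  P1: open — collider(s) K are conditioned on (or have a conditioned descendant) and no non-collider on the path is in the set.
  P2: blocked at collider A (neither it nor any descendant is in the conditioning set).
{K} does not satisfy the backdoor criterion.

No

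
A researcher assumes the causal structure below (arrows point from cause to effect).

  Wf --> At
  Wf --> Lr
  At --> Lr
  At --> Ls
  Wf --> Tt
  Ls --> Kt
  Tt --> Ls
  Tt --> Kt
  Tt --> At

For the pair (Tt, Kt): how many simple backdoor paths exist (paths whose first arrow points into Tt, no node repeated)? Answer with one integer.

A backdoor path from Tt to Kt is any simple undirected path whose first edge points into Tt (i.e. leaves Tt via a parent).
Parents of Tt: {Wf}.
Enumerating:
  P1: Tt <- Wf -> At -> Ls -> Kt
  P2: Tt <- Wf -> Lr <- At -> Ls -> Kt
That exhausts the simple backdoor paths. Count: 2.

2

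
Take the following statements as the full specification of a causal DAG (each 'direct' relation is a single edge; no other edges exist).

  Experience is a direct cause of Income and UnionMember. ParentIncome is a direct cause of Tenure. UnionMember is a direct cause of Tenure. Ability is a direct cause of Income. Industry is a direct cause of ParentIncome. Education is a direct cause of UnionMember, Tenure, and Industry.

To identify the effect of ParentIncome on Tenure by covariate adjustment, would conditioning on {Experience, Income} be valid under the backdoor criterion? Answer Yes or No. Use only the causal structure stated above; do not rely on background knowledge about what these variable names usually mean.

No

Backdoor paths from ParentIncome to Tenure (paths whose first edge points into ParentIncome):
  P1: ParentIncome <- Industry <- Education -> UnionMember -> Tenure
  P2: ParentIncome <- Industry <- Education -> Tenure
Condition 1 (no descendant of ParentIncome in the set): holds — descendants of ParentIncome are {Tenure}; none are in {Experience, Income}.
Condition 2 (every backdoor path blocked by {Experience, Income}):
  P1: open — no interior node is in the conditioning set.
  P2: open — no interior node is in the conditioning set.
{Experience, Income} does not satisfy the backdoor criterion.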